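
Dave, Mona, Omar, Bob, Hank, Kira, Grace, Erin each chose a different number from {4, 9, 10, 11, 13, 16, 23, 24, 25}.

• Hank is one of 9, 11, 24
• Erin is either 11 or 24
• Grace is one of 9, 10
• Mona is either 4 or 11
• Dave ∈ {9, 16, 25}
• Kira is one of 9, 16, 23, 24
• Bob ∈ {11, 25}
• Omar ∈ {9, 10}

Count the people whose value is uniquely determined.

4

The 8 variables draw from only 8 values {4, 9, 10, 11, 16, 23, 24, 25}, so each is used; only Mona can be 4, hence Mona = 4.
The 7 still-open variables draw from only 7 values {9, 10, 11, 16, 23, 24, 25}, so each is used; only Kira can be 23, hence Kira = 23.
The 6 still-open variables draw from only 6 values {9, 10, 11, 16, 24, 25}, so each is used; only Dave can be 16, hence Dave = 16.
The 5 still-open variables draw from only 5 values {9, 10, 11, 24, 25}, so each is used; only Bob can be 25, hence Bob = 25.
Omar and Grace share exactly the 2 values {9, 10}; by pigeonhole those values go to them, so strike 9, 10 from Hank.
Determined: Dave=16, Mona=4, Bob=25, Kira=23. The other people each still have more than one consistent value. That makes 4.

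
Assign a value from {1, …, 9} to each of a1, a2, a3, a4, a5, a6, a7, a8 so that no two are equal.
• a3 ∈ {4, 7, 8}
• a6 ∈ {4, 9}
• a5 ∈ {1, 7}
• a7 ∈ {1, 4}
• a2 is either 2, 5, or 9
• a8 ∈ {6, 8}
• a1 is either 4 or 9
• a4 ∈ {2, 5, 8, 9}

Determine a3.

8

Among the 8 variables, 6 fits only a8 (and all 8 values in {1, 2, 4, 5, 6, 7, 8, 9} must be used), so a8 = 6.
a1 and a6 between them cover only {4, 9} — a naked pair. Remove those values from a2, a3, a4, a7.
That leaves a7 = 1. So a5 can't be 1.
a5 must be 7 (only option left). So a3 can't be 7.
So a3 = 8.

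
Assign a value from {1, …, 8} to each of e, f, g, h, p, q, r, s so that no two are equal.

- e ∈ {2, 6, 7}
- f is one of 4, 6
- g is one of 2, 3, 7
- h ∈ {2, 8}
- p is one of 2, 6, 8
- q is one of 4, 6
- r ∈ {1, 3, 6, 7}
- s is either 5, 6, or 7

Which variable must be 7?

Among the 8 variables, 1 fits only r (and all 8 values in {1, 2, 3, 4, 5, 6, 7, 8} must be used), so r = 1.
Among the 7 still-open variables, 3 fits only g (and all 7 values in {2, 3, 4, 5, 6, 7, 8} must be used), so g = 3.
The 6 still-open variables together cover exactly {2, 4, 5, 6, 7, 8} — 6 values for 6 variables — and 5 appears only in s's list, so s = 5.
The 5 still-open variables together cover exactly {2, 4, 6, 7, 8} — 5 values for 5 variables — and 7 appears only in e's list, so e = 7.

e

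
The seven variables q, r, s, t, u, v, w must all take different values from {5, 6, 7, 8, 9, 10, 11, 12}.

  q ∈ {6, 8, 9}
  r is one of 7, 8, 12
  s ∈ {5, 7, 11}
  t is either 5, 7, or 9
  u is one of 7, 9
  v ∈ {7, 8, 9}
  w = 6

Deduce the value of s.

w must be 6 (only option left). Eliminate 6 elsewhere: q.
The 6 still-open variables draw from only 6 values {5, 7, 8, 9, 11, 12}, so each is used; only s can be 11, hence s = 11.

11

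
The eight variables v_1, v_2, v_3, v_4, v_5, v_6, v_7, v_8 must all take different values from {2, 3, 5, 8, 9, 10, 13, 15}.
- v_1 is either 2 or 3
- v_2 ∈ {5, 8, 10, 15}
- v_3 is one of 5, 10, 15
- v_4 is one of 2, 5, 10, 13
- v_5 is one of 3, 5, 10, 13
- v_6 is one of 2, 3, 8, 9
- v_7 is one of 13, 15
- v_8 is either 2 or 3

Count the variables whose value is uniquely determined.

The 8 variables together cover exactly {2, 3, 5, 8, 9, 10, 13, 15} — 8 values for 8 variables — and 9 appears only in v_6's list, so v_6 = 9.
The 7 still-open variables together cover exactly {2, 3, 5, 8, 10, 13, 15} — 7 values for 7 variables — and 8 appears only in v_2's list, so v_2 = 8.
v_1 and v_8 between them cover only {2, 3} — a naked pair. Remove those values from v_4, v_5.
Determined: v_2=8, v_6=9. The other variables each still have more than one consistent value. That makes 2.

2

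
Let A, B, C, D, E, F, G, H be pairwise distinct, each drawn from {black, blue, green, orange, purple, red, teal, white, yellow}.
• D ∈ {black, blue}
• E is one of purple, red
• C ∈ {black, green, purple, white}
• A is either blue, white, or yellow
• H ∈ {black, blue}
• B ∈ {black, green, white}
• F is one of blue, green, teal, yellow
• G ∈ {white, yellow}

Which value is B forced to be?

Among the 8 variables, red fits only E (and all 8 values in {black, blue, green, purple, red, teal, white, yellow} must be used), so E = red.
The 7 still-open variables draw from only 7 values {black, blue, green, purple, teal, white, yellow}, so each is used; only C can be purple, hence C = purple.
The 6 still-open variables together cover exactly {black, blue, green, teal, white, yellow} — 6 values for 6 variables — and teal appears only in F's list, so F = teal.
Among the 5 still-open variables, green fits only B (and all 5 values in {black, blue, green, white, yellow} must be used), so B = green.

green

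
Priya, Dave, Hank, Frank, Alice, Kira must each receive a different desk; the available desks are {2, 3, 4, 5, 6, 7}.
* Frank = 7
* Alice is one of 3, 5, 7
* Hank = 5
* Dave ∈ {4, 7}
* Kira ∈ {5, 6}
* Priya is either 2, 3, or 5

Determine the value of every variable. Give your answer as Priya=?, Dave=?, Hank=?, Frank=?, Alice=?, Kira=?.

Priya=2, Dave=4, Hank=5, Frank=7, Alice=3, Kira=6

Hank's domain is down to {5}, so Hank = 5. Remove 5 from Priya, Alice, Kira.
That leaves Frank = 7. Strike 7 from Dave, Alice.
Alice must be 3 (only option left). So Priya can't be 3.
Kira must be 6 (only option left).
That leaves Priya = 2.
Dave must be 4 (only option left).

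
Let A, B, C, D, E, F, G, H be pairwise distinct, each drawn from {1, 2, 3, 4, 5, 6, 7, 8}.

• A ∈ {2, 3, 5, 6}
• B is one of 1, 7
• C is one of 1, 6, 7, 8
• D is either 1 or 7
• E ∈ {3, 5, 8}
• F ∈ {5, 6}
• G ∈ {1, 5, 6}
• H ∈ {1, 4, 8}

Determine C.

Among the 8 variables, 2 fits only A (and all 8 values in {1, 2, 3, 4, 5, 6, 7, 8} must be used), so A = 2.
The 7 still-open variables together cover exactly {1, 3, 4, 5, 6, 7, 8} — 7 values for 7 variables — and 3 appears only in E's list, so E = 3.
Among the 6 still-open variables, 4 fits only H (and all 6 values in {1, 4, 5, 6, 7, 8} must be used), so H = 4.
The 5 still-open variables together cover exactly {1, 5, 6, 7, 8} — 5 values for 5 variables — and 8 appears only in C's list, so C = 8.

8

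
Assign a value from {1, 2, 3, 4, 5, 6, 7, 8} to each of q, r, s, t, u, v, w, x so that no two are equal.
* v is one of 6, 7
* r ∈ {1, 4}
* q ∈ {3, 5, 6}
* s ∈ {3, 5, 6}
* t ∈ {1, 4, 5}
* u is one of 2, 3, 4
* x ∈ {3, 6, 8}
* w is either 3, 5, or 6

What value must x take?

8

The 8 variables draw from only 8 values {1, 2, 3, 4, 5, 6, 7, 8}, so each is used; only u can be 2, hence u = 2.
The 7 still-open variables together cover exactly {1, 3, 4, 5, 6, 7, 8} — 7 values for 7 variables — and 7 appears only in v's list, so v = 7.
The 6 still-open variables draw from only 6 values {1, 3, 4, 5, 6, 8}, so each is used; only x can be 8, hence x = 8.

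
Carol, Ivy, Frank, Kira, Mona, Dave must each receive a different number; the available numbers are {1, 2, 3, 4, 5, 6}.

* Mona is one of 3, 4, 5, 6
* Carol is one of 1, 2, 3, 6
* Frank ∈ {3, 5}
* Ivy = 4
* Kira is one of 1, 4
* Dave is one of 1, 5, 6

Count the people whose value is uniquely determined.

Ivy has just one choice, so Ivy = 4. Remove 4 from Kira, Mona.
Kira's domain is down to {1}, so Kira = 1. So Carol, Dave can't be 1.
The 4 still-open variables draw from only 4 values {2, 3, 5, 6}, so each is used; only Carol can be 2, hence Carol = 2.
Determined: Carol=2, Ivy=4, Kira=1. The other people each still have more than one consistent value. That makes 3.

3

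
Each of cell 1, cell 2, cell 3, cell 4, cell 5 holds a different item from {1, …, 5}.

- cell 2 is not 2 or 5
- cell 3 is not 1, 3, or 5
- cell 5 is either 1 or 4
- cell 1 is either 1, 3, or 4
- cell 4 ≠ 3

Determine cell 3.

The 5 variables draw from only 5 values {1, 2, 3, 4, 5}, so each is used; only cell 4 can be 5, hence cell 4 = 5.
The 4 still-open variables together cover exactly {1, 2, 3, 4} — 4 values for 4 variables — and 2 appears only in cell 3's list, so cell 3 = 2.

2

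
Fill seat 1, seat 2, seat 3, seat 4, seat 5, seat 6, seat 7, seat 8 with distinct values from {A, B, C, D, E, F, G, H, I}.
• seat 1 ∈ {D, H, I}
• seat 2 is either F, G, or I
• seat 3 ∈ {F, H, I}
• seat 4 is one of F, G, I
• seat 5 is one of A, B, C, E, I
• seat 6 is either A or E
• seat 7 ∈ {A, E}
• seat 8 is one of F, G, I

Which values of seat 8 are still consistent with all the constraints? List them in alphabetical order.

seat 6 and seat 7 share exactly the 2 values {A, E}; by pigeonhole those values go to them, so strike A, E from seat 5.
seat 2, seat 4, seat 8 between them cover only {F, G, I} — a naked triple. Remove those values from seat 1, seat 3, seat 5.
seat 3 must be H (only option left). So seat 1 can't be H.
seat 1 has just one choice, so seat 1 = D.
No further eliminations apply; seat 8 can still be any of F, G, I.

F, G, I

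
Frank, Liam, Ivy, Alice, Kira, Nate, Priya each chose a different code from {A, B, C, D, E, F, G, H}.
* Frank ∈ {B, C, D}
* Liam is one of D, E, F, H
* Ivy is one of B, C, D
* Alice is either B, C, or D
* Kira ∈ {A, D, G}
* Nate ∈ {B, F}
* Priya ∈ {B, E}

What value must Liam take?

H

Frank, Ivy, Alice share exactly the 3 values {B, C, D}; by pigeonhole those values go to them, so strike B, C, D from Liam, Kira, Nate, Priya.
Nate has just one choice, so Nate = F. Eliminate F elsewhere: Liam.
That leaves Priya = E. Eliminate E elsewhere: Liam.
So Liam = H.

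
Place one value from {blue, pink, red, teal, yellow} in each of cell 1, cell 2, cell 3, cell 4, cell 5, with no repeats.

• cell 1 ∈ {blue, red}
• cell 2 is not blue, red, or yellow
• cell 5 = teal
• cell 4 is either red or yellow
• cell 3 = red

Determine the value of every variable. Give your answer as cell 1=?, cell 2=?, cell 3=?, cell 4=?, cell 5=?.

cell 1=blue, cell 2=pink, cell 3=red, cell 4=yellow, cell 5=teal

cell 3 has just one choice, so cell 3 = red. So cell 1, cell 4 can't be red.
cell 4 must be yellow (only option left).
cell 5's domain is down to {teal}, so cell 5 = teal. Eliminate teal elsewhere: cell 2.
cell 1 must be blue (only option left).
That leaves cell 2 = pink.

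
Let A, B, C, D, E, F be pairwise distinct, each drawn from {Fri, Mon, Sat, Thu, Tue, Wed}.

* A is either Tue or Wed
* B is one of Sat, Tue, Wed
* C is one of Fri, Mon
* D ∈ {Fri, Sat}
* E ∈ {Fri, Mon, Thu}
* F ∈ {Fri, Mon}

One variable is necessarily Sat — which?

D

The 6 variables draw from only 6 values {Fri, Mon, Sat, Thu, Tue, Wed}, so each is used; only E can be Thu, hence E = Thu.
The 2 variables C and F are confined to {Fri, Mon}, which locks those values in; drop them from D.
So Sat goes to D.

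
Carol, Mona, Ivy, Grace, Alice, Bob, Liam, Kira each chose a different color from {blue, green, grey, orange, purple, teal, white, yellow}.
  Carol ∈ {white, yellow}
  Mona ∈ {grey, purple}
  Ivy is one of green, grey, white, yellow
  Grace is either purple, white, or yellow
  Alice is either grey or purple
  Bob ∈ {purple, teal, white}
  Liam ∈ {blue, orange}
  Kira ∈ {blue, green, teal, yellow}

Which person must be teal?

The 8 variables together cover exactly {blue, green, grey, orange, purple, teal, white, yellow} — 8 values for 8 variables — and orange appears only in Liam's list, so Liam = orange.
Among the 7 still-open variables, blue fits only Kira (and all 7 values in {blue, green, grey, purple, teal, white, yellow} must be used), so Kira = blue.
The 6 still-open variables draw from only 6 values {green, grey, purple, teal, white, yellow}, so each is used; only Ivy can be green, hence Ivy = green.
Among the 5 still-open variables, teal fits only Bob (and all 5 values in {grey, purple, teal, white, yellow} must be used), so Bob = teal.

Bob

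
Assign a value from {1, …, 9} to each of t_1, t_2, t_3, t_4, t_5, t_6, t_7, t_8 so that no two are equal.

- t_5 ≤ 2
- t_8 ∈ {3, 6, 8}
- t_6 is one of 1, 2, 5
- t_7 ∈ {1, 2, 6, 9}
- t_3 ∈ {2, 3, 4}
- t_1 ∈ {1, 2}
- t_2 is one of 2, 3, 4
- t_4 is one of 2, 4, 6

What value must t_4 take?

Among the 8 variables, 5 fits only t_6 (and all 8 values in {1, 2, 3, 4, 5, 6, 8, 9} must be used), so t_6 = 5.
The 7 still-open variables together cover exactly {1, 2, 3, 4, 6, 8, 9} — 7 values for 7 variables — and 8 appears only in t_8's list, so t_8 = 8.
The 6 still-open variables draw from only 6 values {1, 2, 3, 4, 6, 9}, so each is used; only t_7 can be 9, hence t_7 = 9.
The 5 still-open variables together cover exactly {1, 2, 3, 4, 6} — 5 values for 5 variables — and 6 appears only in t_4's list, so t_4 = 6.

6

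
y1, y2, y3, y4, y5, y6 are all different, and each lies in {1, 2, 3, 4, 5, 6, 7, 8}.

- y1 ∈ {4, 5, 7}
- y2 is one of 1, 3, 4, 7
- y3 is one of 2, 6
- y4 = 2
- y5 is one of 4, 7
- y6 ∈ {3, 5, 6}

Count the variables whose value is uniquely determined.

y4's domain is down to {2}, so y4 = 2. Remove 2 from y3.
y3 has just one choice, so y3 = 6. So y6 can't be 6.
Determined: y3=6, y4=2. The other variables each still have more than one consistent value. That makes 2.

2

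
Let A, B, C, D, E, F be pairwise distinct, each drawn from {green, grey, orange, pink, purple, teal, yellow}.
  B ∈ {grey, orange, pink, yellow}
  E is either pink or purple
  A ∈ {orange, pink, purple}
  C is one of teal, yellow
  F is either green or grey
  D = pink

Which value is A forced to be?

orange

D has just one choice, so D = pink. Eliminate pink elsewhere: A, B, E.
E has just one choice, so E = purple. Strike purple from A.
So A = orange.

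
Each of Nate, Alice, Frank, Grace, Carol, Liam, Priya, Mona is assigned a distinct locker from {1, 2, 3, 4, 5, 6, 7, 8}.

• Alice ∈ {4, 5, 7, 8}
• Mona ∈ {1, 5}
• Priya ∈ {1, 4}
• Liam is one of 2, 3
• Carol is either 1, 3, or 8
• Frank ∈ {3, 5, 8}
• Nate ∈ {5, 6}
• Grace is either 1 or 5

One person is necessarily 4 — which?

The 8 variables together cover exactly {1, 2, 3, 4, 5, 6, 7, 8} — 8 values for 8 variables — and 2 appears only in Liam's list, so Liam = 2.
The 7 still-open variables draw from only 7 values {1, 3, 4, 5, 6, 7, 8}, so each is used; only Nate can be 6, hence Nate = 6.
The 6 still-open variables draw from only 6 values {1, 3, 4, 5, 7, 8}, so each is used; only Alice can be 7, hence Alice = 7.
The 5 still-open variables draw from only 5 values {1, 3, 4, 5, 8}, so each is used; only Priya can be 4, hence Priya = 4.

Priya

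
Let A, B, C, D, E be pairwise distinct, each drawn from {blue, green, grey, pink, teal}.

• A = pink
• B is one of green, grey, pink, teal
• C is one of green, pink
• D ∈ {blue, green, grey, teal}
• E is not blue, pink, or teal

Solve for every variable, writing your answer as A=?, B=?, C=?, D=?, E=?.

A=pink, B=teal, C=green, D=blue, E=grey

A's domain is down to {pink}, so A = pink. So B, C can't be pink.
C's domain is down to {green}, so C = green. Remove green from B, D, E.
E has just one choice, so E = grey. Strike grey from B, D.
That leaves B = teal. Eliminate teal elsewhere: D.
D has just one choice, so D = blue.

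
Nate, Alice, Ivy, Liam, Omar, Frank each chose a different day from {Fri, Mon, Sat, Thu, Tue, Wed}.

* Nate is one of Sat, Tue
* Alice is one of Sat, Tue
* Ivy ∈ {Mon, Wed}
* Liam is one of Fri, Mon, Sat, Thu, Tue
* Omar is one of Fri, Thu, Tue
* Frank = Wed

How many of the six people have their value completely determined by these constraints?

2

Frank's domain is down to {Wed}, so Frank = Wed. Remove Wed from Ivy.
That leaves Ivy = Mon. Remove Mon from Liam.
Nate and Alice share exactly the 2 values {Sat, Tue}; by pigeonhole those values go to them, so strike Sat, Tue from Liam, Omar.
Determined: Ivy=Mon, Frank=Wed. The other people each still have more than one consistent value. That makes 2.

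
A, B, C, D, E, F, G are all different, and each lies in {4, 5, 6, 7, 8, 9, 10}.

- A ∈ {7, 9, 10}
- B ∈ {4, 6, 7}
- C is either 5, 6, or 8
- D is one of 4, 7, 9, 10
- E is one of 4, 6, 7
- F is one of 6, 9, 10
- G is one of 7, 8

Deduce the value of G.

8

The 7 variables together cover exactly {4, 5, 6, 7, 8, 9, 10} — 7 values for 7 variables — and 5 appears only in C's list, so C = 5.
The 6 still-open variables together cover exactly {4, 6, 7, 8, 9, 10} — 6 values for 6 variables — and 8 appears only in G's list, so G = 8.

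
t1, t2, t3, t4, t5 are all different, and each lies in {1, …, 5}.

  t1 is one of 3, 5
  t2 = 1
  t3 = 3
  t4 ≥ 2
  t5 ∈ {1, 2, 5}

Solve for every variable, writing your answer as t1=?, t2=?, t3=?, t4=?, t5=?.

t1=5, t2=1, t3=3, t4=4, t5=2

t2 has just one choice, so t2 = 1. Eliminate 1 elsewhere: t5.
t3 must be 3 (only option left). Strike 3 from t1, t4.
That leaves t1 = 5. So t4, t5 can't be 5.
t5 must be 2 (only option left). So t4 can't be 2.
That leaves t4 = 4.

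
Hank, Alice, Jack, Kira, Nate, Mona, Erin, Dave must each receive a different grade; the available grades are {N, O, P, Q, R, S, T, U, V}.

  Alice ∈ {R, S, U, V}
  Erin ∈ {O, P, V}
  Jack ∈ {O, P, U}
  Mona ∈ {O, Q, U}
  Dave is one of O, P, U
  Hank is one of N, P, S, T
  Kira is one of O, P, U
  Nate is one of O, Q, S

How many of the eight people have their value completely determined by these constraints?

The 3 variables Jack, Kira, Dave are confined to {O, P, U}, which locks those values in; drop them from Hank, Alice, Nate, Mona, Erin.
That leaves Mona = Q. Strike Q from Nate.
Erin has just one choice, so Erin = V. Remove V from Alice.
Nate has just one choice, so Nate = S. Remove S from Hank, Alice.
Alice's domain is down to {R}, so Alice = R.
Determined: Alice=R, Nate=S, Mona=Q, Erin=V. The other people each still have more than one consistent value. That makes 4.

4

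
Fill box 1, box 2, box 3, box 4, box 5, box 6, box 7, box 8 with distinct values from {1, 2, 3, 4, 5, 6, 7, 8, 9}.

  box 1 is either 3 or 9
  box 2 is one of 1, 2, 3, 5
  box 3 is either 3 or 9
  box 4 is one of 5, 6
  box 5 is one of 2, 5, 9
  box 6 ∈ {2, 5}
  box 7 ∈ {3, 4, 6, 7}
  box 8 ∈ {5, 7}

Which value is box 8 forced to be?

7

The 8 variables draw from only 8 values {1, 2, 3, 4, 5, 6, 7, 9}, so each is used; only box 2 can be 1, hence box 2 = 1.
The 7 still-open variables draw from only 7 values {2, 3, 4, 5, 6, 7, 9}, so each is used; only box 7 can be 4, hence box 7 = 4.
Among the 6 still-open variables, 6 fits only box 4 (and all 6 values in {2, 3, 5, 6, 7, 9} must be used), so box 4 = 6.
The 5 still-open variables together cover exactly {2, 3, 5, 7, 9} — 5 values for 5 variables — and 7 appears only in box 8's list, so box 8 = 7.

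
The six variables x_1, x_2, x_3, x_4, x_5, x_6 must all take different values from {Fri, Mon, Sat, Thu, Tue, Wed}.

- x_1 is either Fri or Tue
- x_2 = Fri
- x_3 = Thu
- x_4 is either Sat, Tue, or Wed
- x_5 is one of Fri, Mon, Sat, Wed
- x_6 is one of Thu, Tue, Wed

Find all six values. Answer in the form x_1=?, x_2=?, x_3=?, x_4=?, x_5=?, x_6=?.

x_2 must be Fri (only option left). Remove Fri from x_1, x_5.
That leaves x_3 = Thu. Eliminate Thu elsewhere: x_6.
That leaves x_1 = Tue. Strike Tue from x_4, x_6.
x_6 must be Wed (only option left). Remove Wed from x_4, x_5.
That leaves x_4 = Sat. So x_5 can't be Sat.
x_5 must be Mon (only option left).

x_1=Tue, x_2=Fri, x_3=Thu, x_4=Sat, x_5=Mon, x_6=Wed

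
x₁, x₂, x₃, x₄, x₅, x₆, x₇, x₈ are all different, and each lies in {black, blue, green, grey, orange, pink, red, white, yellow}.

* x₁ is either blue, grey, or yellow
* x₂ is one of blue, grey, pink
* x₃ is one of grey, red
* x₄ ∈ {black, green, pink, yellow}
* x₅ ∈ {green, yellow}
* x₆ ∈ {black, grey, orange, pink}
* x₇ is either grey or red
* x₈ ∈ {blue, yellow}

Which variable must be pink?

Among the 8 variables, orange fits only x₆ (and all 8 values in {black, blue, green, grey, orange, pink, red, yellow} must be used), so x₆ = orange.
The 7 still-open variables draw from only 7 values {black, blue, green, grey, pink, red, yellow}, so each is used; only x₄ can be black, hence x₄ = black.
Among the 6 still-open variables, green fits only x₅ (and all 6 values in {blue, green, grey, pink, red, yellow} must be used), so x₅ = green.
The 5 still-open variables together cover exactly {blue, grey, pink, red, yellow} — 5 values for 5 variables — and pink appears only in x₂'s list, so x₂ = pink.

x₂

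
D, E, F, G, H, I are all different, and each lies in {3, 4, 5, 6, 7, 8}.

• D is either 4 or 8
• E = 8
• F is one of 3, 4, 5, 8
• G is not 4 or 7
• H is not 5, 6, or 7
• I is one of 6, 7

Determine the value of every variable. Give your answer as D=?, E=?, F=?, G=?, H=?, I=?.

E must be 8 (only option left). Remove 8 from D, F, G, H.
D has just one choice, so D = 4. So F, H can't be 4.
H has just one choice, so H = 3. Eliminate 3 elsewhere: F, G.
F has just one choice, so F = 5. Remove 5 from G.
G's domain is down to {6}, so G = 6. So I can't be 6.
I must be 7 (only option left).

D=4, E=8, F=5, G=6, H=3, I=7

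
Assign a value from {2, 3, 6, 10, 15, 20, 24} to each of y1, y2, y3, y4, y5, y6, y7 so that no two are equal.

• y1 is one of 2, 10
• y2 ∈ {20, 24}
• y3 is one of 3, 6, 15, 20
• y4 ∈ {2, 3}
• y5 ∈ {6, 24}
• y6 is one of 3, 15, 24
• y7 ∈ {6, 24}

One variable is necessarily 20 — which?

The 7 variables together cover exactly {2, 3, 6, 10, 15, 20, 24} — 7 values for 7 variables — and 10 appears only in y1's list, so y1 = 10.
Among the 6 still-open variables, 2 fits only y4 (and all 6 values in {2, 3, 6, 15, 20, 24} must be used), so y4 = 2.
y5 and y7 between them cover only {6, 24} — a naked pair. Remove those values from y2, y3, y6.
So 20 goes to y2.

y2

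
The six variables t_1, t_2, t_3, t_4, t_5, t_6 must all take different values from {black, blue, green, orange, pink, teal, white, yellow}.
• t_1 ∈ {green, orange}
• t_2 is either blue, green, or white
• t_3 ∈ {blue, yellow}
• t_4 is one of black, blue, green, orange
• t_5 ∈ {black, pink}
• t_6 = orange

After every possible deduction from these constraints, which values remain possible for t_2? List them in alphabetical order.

t_6's domain is down to {orange}, so t_6 = orange. So t_1, t_4 can't be orange.
t_1 has just one choice, so t_1 = green. Strike green from t_2, t_4.
No further eliminations apply; t_2 can still be any of blue, white.

blue, white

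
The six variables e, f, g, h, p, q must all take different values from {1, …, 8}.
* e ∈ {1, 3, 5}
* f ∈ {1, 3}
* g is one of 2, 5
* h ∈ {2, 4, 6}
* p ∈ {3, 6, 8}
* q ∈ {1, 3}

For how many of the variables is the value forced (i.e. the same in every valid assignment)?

f and q share exactly the 2 values {1, 3}; by pigeonhole those values go to them, so strike 1, 3 from e, p.
e has just one choice, so e = 5. Remove 5 from g.
g has just one choice, so g = 2. So h can't be 2.
Determined: e=5, g=2. The other variables each still have more than one consistent value. That makes 2.

2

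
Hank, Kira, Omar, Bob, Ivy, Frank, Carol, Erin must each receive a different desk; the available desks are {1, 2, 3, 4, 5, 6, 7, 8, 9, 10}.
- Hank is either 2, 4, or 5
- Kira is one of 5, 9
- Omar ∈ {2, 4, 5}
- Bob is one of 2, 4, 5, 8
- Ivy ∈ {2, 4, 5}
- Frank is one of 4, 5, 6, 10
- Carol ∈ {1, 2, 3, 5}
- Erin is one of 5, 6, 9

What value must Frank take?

10

Hank, Omar, Ivy share exactly the 3 values {2, 4, 5}; by pigeonhole those values go to them, so strike 2, 4, 5 from Kira, Bob, Frank, Carol, Erin.
Kira's domain is down to {9}, so Kira = 9. Eliminate 9 elsewhere: Erin.
Bob must be 8 (only option left).
Erin must be 6 (only option left). Strike 6 from Frank.
So Frank = 10.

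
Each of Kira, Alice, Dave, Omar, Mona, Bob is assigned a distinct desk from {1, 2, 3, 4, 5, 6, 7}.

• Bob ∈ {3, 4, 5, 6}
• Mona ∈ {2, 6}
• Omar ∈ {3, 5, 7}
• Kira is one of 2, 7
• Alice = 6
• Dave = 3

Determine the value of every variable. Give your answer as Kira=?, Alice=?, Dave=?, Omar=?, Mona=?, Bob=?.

Kira=7, Alice=6, Dave=3, Omar=5, Mona=2, Bob=4

Alice's domain is down to {6}, so Alice = 6. Remove 6 from Mona, Bob.
Dave's domain is down to {3}, so Dave = 3. Eliminate 3 elsewhere: Omar, Bob.
Mona's domain is down to {2}, so Mona = 2. Eliminate 2 elsewhere: Kira.
Kira must be 7 (only option left). So Omar can't be 7.
Omar must be 5 (only option left). Remove 5 from Bob.
Bob's domain is down to {4}, so Bob = 4.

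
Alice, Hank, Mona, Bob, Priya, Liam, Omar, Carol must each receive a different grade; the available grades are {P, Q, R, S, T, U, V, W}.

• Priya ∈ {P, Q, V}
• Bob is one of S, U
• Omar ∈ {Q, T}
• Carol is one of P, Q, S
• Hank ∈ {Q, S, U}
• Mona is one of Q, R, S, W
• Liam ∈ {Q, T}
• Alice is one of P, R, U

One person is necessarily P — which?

Carol

Among the 8 variables, V fits only Priya (and all 8 values in {P, Q, R, S, T, U, V, W} must be used), so Priya = V.
The 7 still-open variables together cover exactly {P, Q, R, S, T, U, W} — 7 values for 7 variables — and W appears only in Mona's list, so Mona = W.
The 6 still-open variables draw from only 6 values {P, Q, R, S, T, U}, so each is used; only Alice can be R, hence Alice = R.
Among the 5 still-open variables, P fits only Carol (and all 5 values in {P, Q, S, T, U} must be used), so Carol = P.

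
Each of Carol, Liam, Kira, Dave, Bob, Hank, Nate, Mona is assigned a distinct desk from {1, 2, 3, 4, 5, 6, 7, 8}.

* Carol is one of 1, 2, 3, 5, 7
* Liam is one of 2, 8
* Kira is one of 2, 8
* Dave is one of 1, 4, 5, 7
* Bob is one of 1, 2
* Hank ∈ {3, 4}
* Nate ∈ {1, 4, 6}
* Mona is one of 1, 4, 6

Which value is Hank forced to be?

3

Liam and Kira between them cover only {2, 8} — a naked pair. Remove those values from Carol, Bob.
Bob must be 1 (only option left). Strike 1 from Carol, Dave, Nate, Mona.
Nate and Mona share exactly the 2 values {4, 6}; by pigeonhole those values go to them, so strike 4, 6 from Dave, Hank.
So Hank = 3.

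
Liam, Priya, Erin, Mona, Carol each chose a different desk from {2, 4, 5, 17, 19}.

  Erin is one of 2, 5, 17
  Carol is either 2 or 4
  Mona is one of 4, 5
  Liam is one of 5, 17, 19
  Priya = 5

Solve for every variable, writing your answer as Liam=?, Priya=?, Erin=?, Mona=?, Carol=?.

Liam=19, Priya=5, Erin=17, Mona=4, Carol=2

Priya must be 5 (only option left). Remove 5 from Liam, Erin, Mona.
Mona's domain is down to {4}, so Mona = 4. Strike 4 from Carol.
Carol's domain is down to {2}, so Carol = 2. Eliminate 2 elsewhere: Erin.
Erin's domain is down to {17}, so Erin = 17. Strike 17 from Liam.
Liam has just one choice, so Liam = 19.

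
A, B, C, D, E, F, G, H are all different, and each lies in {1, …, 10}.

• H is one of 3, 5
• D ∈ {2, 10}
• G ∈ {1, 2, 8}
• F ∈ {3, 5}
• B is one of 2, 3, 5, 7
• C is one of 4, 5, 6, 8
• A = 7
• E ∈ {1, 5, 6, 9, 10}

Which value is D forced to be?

10

A has just one choice, so A = 7. Eliminate 7 elsewhere: B.
The 2 variables F and H are confined to {3, 5}, which locks those values in; drop them from B, C, E.
B must be 2 (only option left). Eliminate 2 elsewhere: D, G.
So D = 10.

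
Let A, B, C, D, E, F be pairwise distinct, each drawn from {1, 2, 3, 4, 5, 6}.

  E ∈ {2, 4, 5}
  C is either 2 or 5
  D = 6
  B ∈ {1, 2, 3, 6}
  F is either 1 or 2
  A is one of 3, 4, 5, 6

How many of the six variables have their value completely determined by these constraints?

1

D must be 6 (only option left). Strike 6 from A, B.
Determined: D=6. The other variables each still have more than one consistent value. That makes 1.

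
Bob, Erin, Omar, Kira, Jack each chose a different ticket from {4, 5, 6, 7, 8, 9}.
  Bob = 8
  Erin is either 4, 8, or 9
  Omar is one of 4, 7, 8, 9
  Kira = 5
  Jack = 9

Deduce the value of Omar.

7

Bob has just one choice, so Bob = 8. Eliminate 8 elsewhere: Erin, Omar.
Kira must be 5 (only option left).
Jack's domain is down to {9}, so Jack = 9. Strike 9 from Erin, Omar.
Erin must be 4 (only option left). Remove 4 from Omar.
So Omar = 7.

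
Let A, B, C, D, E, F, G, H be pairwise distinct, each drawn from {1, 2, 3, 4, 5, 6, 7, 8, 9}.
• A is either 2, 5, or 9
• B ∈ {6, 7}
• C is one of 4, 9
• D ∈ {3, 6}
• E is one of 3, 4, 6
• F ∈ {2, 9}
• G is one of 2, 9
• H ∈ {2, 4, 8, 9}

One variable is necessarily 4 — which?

The 8 variables draw from only 8 values {2, 3, 4, 5, 6, 7, 8, 9}, so each is used; only A can be 5, hence A = 5.
The 7 still-open variables draw from only 7 values {2, 3, 4, 6, 7, 8, 9}, so each is used; only B can be 7, hence B = 7.
The 6 still-open variables together cover exactly {2, 3, 4, 6, 8, 9} — 6 values for 6 variables — and 8 appears only in H's list, so H = 8.
The 2 variables F and G are confined to {2, 9}, which locks those values in; drop them from C.
So 4 goes to C.

C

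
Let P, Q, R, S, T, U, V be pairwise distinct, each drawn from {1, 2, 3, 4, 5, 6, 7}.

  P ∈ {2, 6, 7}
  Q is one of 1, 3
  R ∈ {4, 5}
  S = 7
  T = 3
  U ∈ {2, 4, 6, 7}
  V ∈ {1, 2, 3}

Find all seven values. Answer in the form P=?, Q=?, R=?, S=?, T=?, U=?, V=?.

P=6, Q=1, R=5, S=7, T=3, U=4, V=2

S's domain is down to {7}, so S = 7. So P, U can't be 7.
That leaves T = 3. Remove 3 from Q, V.
Q must be 1 (only option left). Remove 1 from V.
V's domain is down to {2}, so V = 2. Strike 2 from P, U.
That leaves P = 6. Remove 6 from U.
U has just one choice, so U = 4. Eliminate 4 elsewhere: R.
That leaves R = 5.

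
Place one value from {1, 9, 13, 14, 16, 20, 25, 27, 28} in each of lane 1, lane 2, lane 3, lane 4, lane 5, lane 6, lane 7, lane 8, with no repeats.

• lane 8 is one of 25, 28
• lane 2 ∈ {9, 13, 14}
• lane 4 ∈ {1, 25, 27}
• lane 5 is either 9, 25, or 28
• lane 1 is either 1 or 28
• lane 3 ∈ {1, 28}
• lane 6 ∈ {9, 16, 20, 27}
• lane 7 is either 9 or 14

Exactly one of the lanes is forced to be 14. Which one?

The 2 variables lane 1 and lane 3 are confined to {1, 28}, which locks those values in; drop them from lane 4, lane 5, lane 8.
lane 8 must be 25 (only option left). Remove 25 from lane 4, lane 5.
That leaves lane 4 = 27. Remove 27 from lane 6.
lane 5's domain is down to {9}, so lane 5 = 9. So lane 2, lane 6, lane 7 can't be 9.
So 14 goes to lane 7.

lane 7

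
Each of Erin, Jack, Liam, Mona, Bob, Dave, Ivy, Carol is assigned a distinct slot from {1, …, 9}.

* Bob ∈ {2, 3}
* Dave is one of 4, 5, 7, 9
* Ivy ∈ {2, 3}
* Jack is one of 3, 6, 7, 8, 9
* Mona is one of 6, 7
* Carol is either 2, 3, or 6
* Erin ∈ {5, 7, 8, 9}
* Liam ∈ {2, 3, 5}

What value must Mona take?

7

The 8 variables together cover exactly {2, 3, 4, 5, 6, 7, 8, 9} — 8 values for 8 variables — and 4 appears only in Dave's list, so Dave = 4.
The 2 variables Bob and Ivy are confined to {2, 3}, which locks those values in; drop them from Jack, Liam, Carol.
Liam's domain is down to {5}, so Liam = 5. Strike 5 from Erin.
Carol must be 6 (only option left). Eliminate 6 elsewhere: Jack, Mona.
So Mona = 7.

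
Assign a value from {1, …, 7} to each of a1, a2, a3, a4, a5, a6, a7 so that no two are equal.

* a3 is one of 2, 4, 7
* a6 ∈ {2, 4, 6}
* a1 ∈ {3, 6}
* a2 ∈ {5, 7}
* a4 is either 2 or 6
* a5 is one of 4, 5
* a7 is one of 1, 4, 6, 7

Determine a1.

3

The 7 variables draw from only 7 values {1, 2, 3, 4, 5, 6, 7}, so each is used; only a7 can be 1, hence a7 = 1.
The 6 still-open variables draw from only 6 values {2, 3, 4, 5, 6, 7}, so each is used; only a1 can be 3, hence a1 = 3.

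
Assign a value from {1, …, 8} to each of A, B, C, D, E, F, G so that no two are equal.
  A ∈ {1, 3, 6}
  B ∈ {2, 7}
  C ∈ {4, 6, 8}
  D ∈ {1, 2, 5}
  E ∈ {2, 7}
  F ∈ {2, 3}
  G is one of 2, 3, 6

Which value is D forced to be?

The 2 variables B and E are confined to {2, 7}, which locks those values in; drop them from D, F, G.
F's domain is down to {3}, so F = 3. So A, G can't be 3.
G has just one choice, so G = 6. Strike 6 from A, C.
A's domain is down to {1}, so A = 1. Strike 1 from D.
So D = 5.

5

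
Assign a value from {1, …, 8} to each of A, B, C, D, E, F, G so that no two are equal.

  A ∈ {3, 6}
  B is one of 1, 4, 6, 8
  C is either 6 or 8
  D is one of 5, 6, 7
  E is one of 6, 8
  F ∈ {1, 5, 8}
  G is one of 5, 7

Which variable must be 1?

The 7 variables draw from only 7 values {1, 3, 4, 5, 6, 7, 8}, so each is used; only A can be 3, hence A = 3.
The 6 still-open variables draw from only 6 values {1, 4, 5, 6, 7, 8}, so each is used; only B can be 4, hence B = 4.
Among the 5 still-open variables, 1 fits only F (and all 5 values in {1, 5, 6, 7, 8} must be used), so F = 1.

F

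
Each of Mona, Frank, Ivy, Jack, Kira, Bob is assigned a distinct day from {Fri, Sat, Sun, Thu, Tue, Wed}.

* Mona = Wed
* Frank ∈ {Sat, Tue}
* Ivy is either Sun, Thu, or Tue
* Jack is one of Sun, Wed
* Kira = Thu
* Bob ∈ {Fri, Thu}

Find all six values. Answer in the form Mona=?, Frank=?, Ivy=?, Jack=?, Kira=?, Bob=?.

Mona=Wed, Frank=Sat, Ivy=Tue, Jack=Sun, Kira=Thu, Bob=Fri

Mona must be Wed (only option left). So Jack can't be Wed.
That leaves Jack = Sun. So Ivy can't be Sun.
Kira must be Thu (only option left). Strike Thu from Ivy, Bob.
That leaves Bob = Fri.
Ivy's domain is down to {Tue}, so Ivy = Tue. Eliminate Tue elsewhere: Frank.
That leaves Frank = Sat.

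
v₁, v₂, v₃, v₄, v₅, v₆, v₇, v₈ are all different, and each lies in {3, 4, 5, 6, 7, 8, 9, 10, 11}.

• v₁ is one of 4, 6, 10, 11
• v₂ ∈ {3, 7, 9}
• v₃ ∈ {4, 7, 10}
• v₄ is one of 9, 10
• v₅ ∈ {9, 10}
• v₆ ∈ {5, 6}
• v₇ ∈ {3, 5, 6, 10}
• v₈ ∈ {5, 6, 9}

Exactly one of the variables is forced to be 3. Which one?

v₇

Among the 8 variables, 11 fits only v₁ (and all 8 values in {3, 4, 5, 6, 7, 9, 10, 11} must be used), so v₁ = 11.
The 7 still-open variables together cover exactly {3, 4, 5, 6, 7, 9, 10} — 7 values for 7 variables — and 4 appears only in v₃'s list, so v₃ = 4.
The 6 still-open variables together cover exactly {3, 5, 6, 7, 9, 10} — 6 values for 6 variables — and 7 appears only in v₂'s list, so v₂ = 7.
The 5 still-open variables draw from only 5 values {3, 5, 6, 9, 10}, so each is used; only v₇ can be 3, hence v₇ = 3.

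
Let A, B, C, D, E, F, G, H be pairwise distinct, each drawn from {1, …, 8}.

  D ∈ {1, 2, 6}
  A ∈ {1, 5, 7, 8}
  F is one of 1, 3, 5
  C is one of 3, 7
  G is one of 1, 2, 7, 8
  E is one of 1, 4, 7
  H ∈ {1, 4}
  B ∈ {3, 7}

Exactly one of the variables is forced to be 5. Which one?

The 8 variables draw from only 8 values {1, 2, 3, 4, 5, 6, 7, 8}, so each is used; only D can be 6, hence D = 6.
Among the 7 still-open variables, 2 fits only G (and all 7 values in {1, 2, 3, 4, 5, 7, 8} must be used), so G = 2.
The 6 still-open variables together cover exactly {1, 3, 4, 5, 7, 8} — 6 values for 6 variables — and 8 appears only in A's list, so A = 8.
The 5 still-open variables together cover exactly {1, 3, 4, 5, 7} — 5 values for 5 variables — and 5 appears only in F's list, so F = 5.

F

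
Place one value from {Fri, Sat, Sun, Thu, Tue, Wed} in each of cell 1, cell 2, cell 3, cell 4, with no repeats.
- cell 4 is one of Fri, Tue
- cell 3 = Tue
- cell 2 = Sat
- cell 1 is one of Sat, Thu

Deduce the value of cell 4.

Fri

cell 2 has just one choice, so cell 2 = Sat. Strike Sat from cell 1.
That leaves cell 3 = Tue. Remove Tue from cell 4.
So cell 4 = Fri.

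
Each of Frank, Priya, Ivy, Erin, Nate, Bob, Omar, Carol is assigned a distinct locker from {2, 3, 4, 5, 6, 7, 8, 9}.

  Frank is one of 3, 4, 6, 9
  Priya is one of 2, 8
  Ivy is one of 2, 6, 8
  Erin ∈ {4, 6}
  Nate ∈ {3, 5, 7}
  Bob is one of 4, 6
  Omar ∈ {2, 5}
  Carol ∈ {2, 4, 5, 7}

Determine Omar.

Among the 8 variables, 9 fits only Frank (and all 8 values in {2, 3, 4, 5, 6, 7, 8, 9} must be used), so Frank = 9.
The 7 still-open variables together cover exactly {2, 3, 4, 5, 6, 7, 8} — 7 values for 7 variables — and 3 appears only in Nate's list, so Nate = 3.
Among the 6 still-open variables, 7 fits only Carol (and all 6 values in {2, 4, 5, 6, 7, 8} must be used), so Carol = 7.
The 5 still-open variables draw from only 5 values {2, 4, 5, 6, 8}, so each is used; only Omar can be 5, hence Omar = 5.

5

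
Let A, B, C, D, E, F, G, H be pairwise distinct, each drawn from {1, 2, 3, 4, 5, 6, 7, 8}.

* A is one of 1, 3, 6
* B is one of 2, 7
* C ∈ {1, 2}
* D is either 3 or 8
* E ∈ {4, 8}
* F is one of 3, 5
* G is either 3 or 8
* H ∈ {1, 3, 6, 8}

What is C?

The 8 variables draw from only 8 values {1, 2, 3, 4, 5, 6, 7, 8}, so each is used; only E can be 4, hence E = 4.
Among the 7 still-open variables, 5 fits only F (and all 7 values in {1, 2, 3, 5, 6, 7, 8} must be used), so F = 5.
The 6 still-open variables draw from only 6 values {1, 2, 3, 6, 7, 8}, so each is used; only B can be 7, hence B = 7.
The 5 still-open variables draw from only 5 values {1, 2, 3, 6, 8}, so each is used; only C can be 2, hence C = 2.

2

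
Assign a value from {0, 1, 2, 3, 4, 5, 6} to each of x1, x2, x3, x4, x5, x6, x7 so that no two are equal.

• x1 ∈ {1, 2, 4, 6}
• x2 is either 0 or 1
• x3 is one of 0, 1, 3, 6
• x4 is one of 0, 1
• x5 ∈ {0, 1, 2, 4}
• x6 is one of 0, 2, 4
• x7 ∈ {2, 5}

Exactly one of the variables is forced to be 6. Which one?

The 7 variables draw from only 7 values {0, 1, 2, 3, 4, 5, 6}, so each is used; only x3 can be 3, hence x3 = 3.
The 6 still-open variables together cover exactly {0, 1, 2, 4, 5, 6} — 6 values for 6 variables — and 5 appears only in x7's list, so x7 = 5.
The 5 still-open variables together cover exactly {0, 1, 2, 4, 6} — 5 values for 5 variables — and 6 appears only in x1's list, so x1 = 6.

x1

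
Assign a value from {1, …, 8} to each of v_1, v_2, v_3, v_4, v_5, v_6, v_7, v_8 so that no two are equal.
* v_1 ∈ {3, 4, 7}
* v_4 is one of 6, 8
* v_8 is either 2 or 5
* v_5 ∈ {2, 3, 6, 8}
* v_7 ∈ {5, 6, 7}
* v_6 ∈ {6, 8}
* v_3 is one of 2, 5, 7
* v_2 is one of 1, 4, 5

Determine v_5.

3

The 8 variables together cover exactly {1, 2, 3, 4, 5, 6, 7, 8} — 8 values for 8 variables — and 1 appears only in v_2's list, so v_2 = 1.
The 7 still-open variables together cover exactly {2, 3, 4, 5, 6, 7, 8} — 7 values for 7 variables — and 4 appears only in v_1's list, so v_1 = 4.
The 6 still-open variables together cover exactly {2, 3, 5, 6, 7, 8} — 6 values for 6 variables — and 3 appears only in v_5's list, so v_5 = 3.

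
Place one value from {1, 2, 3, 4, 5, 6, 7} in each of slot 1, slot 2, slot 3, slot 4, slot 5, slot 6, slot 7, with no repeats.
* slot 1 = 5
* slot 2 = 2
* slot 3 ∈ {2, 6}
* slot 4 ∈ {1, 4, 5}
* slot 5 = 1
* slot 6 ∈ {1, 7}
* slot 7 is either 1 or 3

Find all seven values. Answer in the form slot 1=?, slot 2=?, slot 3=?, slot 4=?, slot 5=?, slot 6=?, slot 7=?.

slot 1 must be 5 (only option left). Strike 5 from slot 4.
slot 2's domain is down to {2}, so slot 2 = 2. Strike 2 from slot 3.
slot 3 has just one choice, so slot 3 = 6.
slot 5 has just one choice, so slot 5 = 1. So slot 4, slot 6, slot 7 can't be 1.
slot 6's domain is down to {7}, so slot 6 = 7.
slot 7's domain is down to {3}, so slot 7 = 3.
slot 4 has just one choice, so slot 4 = 4.

slot 1=5, slot 2=2, slot 3=6, slot 4=4, slot 5=1, slot 6=7, slot 7=3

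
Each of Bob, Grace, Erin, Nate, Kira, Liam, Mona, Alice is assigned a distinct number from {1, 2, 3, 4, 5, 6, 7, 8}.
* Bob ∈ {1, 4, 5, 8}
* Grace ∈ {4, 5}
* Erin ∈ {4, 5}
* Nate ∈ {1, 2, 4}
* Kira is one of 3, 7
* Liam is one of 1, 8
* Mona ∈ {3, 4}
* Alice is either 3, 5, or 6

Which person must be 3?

Among the 8 variables, 2 fits only Nate (and all 8 values in {1, 2, 3, 4, 5, 6, 7, 8} must be used), so Nate = 2.
The 7 still-open variables draw from only 7 values {1, 3, 4, 5, 6, 7, 8}, so each is used; only Alice can be 6, hence Alice = 6.
The 6 still-open variables together cover exactly {1, 3, 4, 5, 7, 8} — 6 values for 6 variables — and 7 appears only in Kira's list, so Kira = 7.
Among the 5 still-open variables, 3 fits only Mona (and all 5 values in {1, 3, 4, 5, 8} must be used), so Mona = 3.

Mona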